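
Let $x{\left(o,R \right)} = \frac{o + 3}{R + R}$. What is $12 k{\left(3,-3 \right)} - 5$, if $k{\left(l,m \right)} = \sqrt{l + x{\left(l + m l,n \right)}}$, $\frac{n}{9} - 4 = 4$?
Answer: $-5 + \sqrt{429} \approx 15.712$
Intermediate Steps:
$n = 72$ ($n = 36 + 9 \cdot 4 = 36 + 36 = 72$)
$x{\left(o,R \right)} = \frac{3 + o}{2 R}$
$k{\left(l,m \right)} = \sqrt{\frac{1}{48} + \frac{145 l}{144} + \frac{l m}{144}}$ ($k{\left(l,m \right)} = \sqrt{l + \frac{3 + \left(l + m l\right)}{2 \cdot 72}} = \sqrt{l + \frac{1}{2} \cdot \frac{1}{72} \left(3 + \left(l + l m\right)\right)} = \sqrt{l + \frac{1}{2} \cdot \frac{1}{72} \left(3 + l + l m\right)} = \sqrt{l + \left(\frac{1}{48} + \frac{l}{144} + \frac{l m}{144}\right)} = \sqrt{\frac{1}{48} + \frac{145 l}{144} + \frac{l m}{144}}$)
$12 k{\left(3,-3 \right)} - 5 = 12 \frac{\sqrt{3 + 145 \cdot 3 + 3 \left(-3\right)}}{12} - 5 = 12 \frac{\sqrt{3 + 435 - 9}}{12} - 5 = 12 \frac{\sqrt{429}}{12} - 5 = \sqrt{429} - 5 = -5 + \sqrt{429}$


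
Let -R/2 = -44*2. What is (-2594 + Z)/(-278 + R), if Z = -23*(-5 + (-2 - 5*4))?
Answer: 1973/102 ≈ 19.343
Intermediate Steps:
R = 176 (R = -(-88)*2 = -2*(-88) = 176)
Z = 621 (Z = -23*(-5 + (-2 - 20)) = -23*(-5 - 22) = -23*(-27) = 621)
(-2594 + Z)/(-278 + R) = (-2594 + 621)/(-278 + 176) = -1973/(-102) = -1973*(-1/102) = 1973/102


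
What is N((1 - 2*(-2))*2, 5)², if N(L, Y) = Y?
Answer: 25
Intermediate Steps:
N((1 - 2*(-2))*2, 5)² = 5² = 25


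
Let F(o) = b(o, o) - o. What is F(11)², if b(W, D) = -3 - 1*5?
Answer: 361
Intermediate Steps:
b(W, D) = -8 (b(W, D) = -3 - 5 = -8)
F(o) = -8 - o
F(11)² = (-8 - 1*11)² = (-8 - 11)² = (-19)² = 361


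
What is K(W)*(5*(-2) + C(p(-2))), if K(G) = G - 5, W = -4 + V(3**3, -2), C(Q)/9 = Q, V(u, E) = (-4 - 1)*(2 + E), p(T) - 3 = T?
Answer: 9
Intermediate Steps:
p(T) = 3 + T
V(u, E) = -10 - 5*E (V(u, E) = -5*(2 + E) = -10 - 5*E)
C(Q) = 9*Q
W = -4 (W = -4 + (-10 - 5*(-2)) = -4 + (-10 + 10) = -4 + 0 = -4)
K(G) = -5 + G
K(W)*(5*(-2) + C(p(-2))) = (-5 - 4)*(5*(-2) + 9*(3 - 2)) = -9*(-10 + 9*1) = -9*(-10 + 9) = -9*(-1) = 9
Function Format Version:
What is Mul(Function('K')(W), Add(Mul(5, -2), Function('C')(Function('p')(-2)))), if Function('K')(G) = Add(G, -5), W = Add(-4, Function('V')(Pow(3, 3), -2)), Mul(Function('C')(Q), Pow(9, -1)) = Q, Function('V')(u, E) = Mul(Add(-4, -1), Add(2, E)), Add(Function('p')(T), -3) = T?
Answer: 9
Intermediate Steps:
Function('p')(T) = Add(3, T)
Function('V')(u, E) = Add(-10, Mul(-5, E)) (Function('V')(u, E) = Mul(-5, Add(2, E)) = Add(-10, Mul(-5, E)))
Function('C')(Q) = Mul(9, Q)
W = -4 (W = Add(-4, Add(-10, Mul(-5, -2))) = Add(-4, Add(-10, 10)) = Add(-4, 0) = -4)
Function('K')(G) = Add(-5, G)
Mul(Function('K')(W), Add(Mul(5, -2), Function('C')(Function('p')(-2)))) = Mul(Add(-5, -4), Add(Mul(5, -2), Mul(9, Add(3, -2)))) = Mul(-9, Add(-10, Mul(9, 1))) = Mul(-9, Add(-10, 9)) = Mul(-9, -1) = 9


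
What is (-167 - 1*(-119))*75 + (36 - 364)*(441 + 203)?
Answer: -214832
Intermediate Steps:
(-167 - 1*(-119))*75 + (36 - 364)*(441 + 203) = (-167 + 119)*75 - 328*644 = -48*75 - 211232 = -3600 - 211232 = -214832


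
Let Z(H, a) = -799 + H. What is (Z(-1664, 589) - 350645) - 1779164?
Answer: -2132272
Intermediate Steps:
(Z(-1664, 589) - 350645) - 1779164 = ((-799 - 1664) - 350645) - 1779164 = (-2463 - 350645) - 1779164 = -353108 - 1779164 = -2132272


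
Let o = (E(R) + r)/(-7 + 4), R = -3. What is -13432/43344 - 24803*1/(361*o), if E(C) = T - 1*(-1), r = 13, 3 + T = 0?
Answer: 396480653/21514878 ≈ 18.428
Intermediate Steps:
T = -3 (T = -3 + 0 = -3)
E(C) = -2 (E(C) = -3 - 1*(-1) = -3 + 1 = -2)
o = -11/3 (o = (-2 + 13)/(-7 + 4) = 11/(-3) = 11*(-1/3) = -11/3 ≈ -3.6667)
-13432/43344 - 24803*1/(361*o) = -13432/43344 - 24803/(-19*(-11/3)*(-19)) = -13432*1/43344 - 24803/((209/3)*(-19)) = -1679/5418 - 24803/(-3971/3) = -1679/5418 - 24803*(-3/3971) = -1679/5418 + 74409/3971 = 396480653/21514878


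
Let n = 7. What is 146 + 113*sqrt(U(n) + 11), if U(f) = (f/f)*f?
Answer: 146 + 339*sqrt(2) ≈ 625.42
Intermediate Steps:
U(f) = f (U(f) = 1*f = f)
146 + 113*sqrt(U(n) + 11) = 146 + 113*sqrt(7 + 11) = 146 + 113*sqrt(18) = 146 + 113*(3*sqrt(2)) = 146 + 339*sqrt(2)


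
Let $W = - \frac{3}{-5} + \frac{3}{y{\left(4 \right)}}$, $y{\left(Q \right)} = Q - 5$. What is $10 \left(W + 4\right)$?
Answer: $16$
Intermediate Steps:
$y{\left(Q \right)} = -5 + Q$
$W = - \frac{12}{5}$ ($W = - \frac{3}{-5} + \frac{3}{-5 + 4} = \left(-3\right) \left(- \frac{1}{5}\right) + \frac{3}{-1} = \frac{3}{5} + 3 \left(-1\right) = \frac{3}{5} - 3 = - \frac{12}{5} \approx -2.4$)
$10 \left(W + 4\right) = 10 \left(- \frac{12}{5} + 4\right) = 10 \cdot \frac{8}{5} = 16$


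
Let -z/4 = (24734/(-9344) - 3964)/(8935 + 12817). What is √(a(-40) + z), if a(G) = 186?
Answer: √1883288589509554/3175792 ≈ 13.665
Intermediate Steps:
z = 18532175/25406336 (z = -4*(24734/(-9344) - 3964)/(8935 + 12817) = -4*(24734*(-1/9344) - 3964)/21752 = -4*(-12367/4672 - 3964)/21752 = -(-18532175)/(1168*21752) = -4*(-18532175/101625344) = 18532175/25406336 ≈ 0.72943)
√(a(-40) + z) = √(186 + 18532175/25406336) = √(4744110671/25406336) = √1883288589509554/3175792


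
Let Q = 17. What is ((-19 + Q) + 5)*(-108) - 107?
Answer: -431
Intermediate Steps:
((-19 + Q) + 5)*(-108) - 107 = ((-19 + 17) + 5)*(-108) - 107 = (-2 + 5)*(-108) - 107 = 3*(-108) - 107 = -324 - 107 = -431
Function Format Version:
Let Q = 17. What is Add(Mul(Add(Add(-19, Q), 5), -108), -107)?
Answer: -431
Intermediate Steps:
Add(Mul(Add(Add(-19, Q), 5), -108), -107) = Add(Mul(Add(Add(-19, 17), 5), -108), -107) = Add(Mul(Add(-2, 5), -108), -107) = Add(Mul(3, -108), -107) = Add(-324, -107) = -431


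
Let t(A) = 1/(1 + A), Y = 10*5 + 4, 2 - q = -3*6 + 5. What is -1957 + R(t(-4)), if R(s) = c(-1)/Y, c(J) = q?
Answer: -35221/18 ≈ -1956.7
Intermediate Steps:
q = 15 (q = 2 - (-3*6 + 5) = 2 - (-18 + 5) = 2 - 1*(-13) = 2 + 13 = 15)
Y = 54 (Y = 50 + 4 = 54)
c(J) = 15
R(s) = 5/18 (R(s) = 15/54 = 15*(1/54) = 5/18)
-1957 + R(t(-4)) = -1957 + 5/18 = -35221/18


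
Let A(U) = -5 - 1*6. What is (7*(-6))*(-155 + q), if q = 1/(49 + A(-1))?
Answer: 123669/19 ≈ 6508.9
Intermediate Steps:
A(U) = -11 (A(U) = -5 - 6 = -11)
q = 1/38 (q = 1/(49 - 11) = 1/38 ≈ 0.026316)
(7*(-6))*(-155 + q) = (7*(-6))*(-155 + 1/38) = -42*(-5889/38) = 123669/19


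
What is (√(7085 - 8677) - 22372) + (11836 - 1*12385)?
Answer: -22921 + 2*I*√398 ≈ -22921.0 + 39.9*I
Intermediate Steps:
(√(7085 - 8677) - 22372) + (11836 - 1*12385) = (√(-1592) - 22372) + (11836 - 12385) = (2*I*√398 - 22372) - 549 = (-22372 + 2*I*√398) - 549 = -22921 + 2*I*√398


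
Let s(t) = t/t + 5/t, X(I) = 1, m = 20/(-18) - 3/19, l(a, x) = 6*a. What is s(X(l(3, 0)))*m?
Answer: -434/57 ≈ -7.6140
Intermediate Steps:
m = -217/171 (m = 20*(-1/18) - 3*1/19 = -10/9 - 3/19 = -217/171 ≈ -1.2690)
s(t) = 1 + 5/t
s(X(l(3, 0)))*m = ((5 + 1)/1)*(-217/171) = (1*6)*(-217/171) = 6*(-217/171) = -434/57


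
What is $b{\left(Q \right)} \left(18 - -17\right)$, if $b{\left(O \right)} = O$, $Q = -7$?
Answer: $-245$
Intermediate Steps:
$b{\left(Q \right)} \left(18 - -17\right) = - 7 \left(18 - -17\right) = - 7 \left(18 + 17\right) = \left(-7\right) 35 = -245$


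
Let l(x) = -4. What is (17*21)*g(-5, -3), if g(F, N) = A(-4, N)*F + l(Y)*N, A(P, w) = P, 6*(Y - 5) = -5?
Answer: 11424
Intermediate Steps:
Y = 25/6 (Y = 5 + (⅙)*(-5) = 5 - ⅚ = 25/6 ≈ 4.1667)
g(F, N) = -4*F - 4*N
(17*21)*g(-5, -3) = (17*21)*(-4*(-5) - 4*(-3)) = 357*(20 + 12) = 357*32 = 11424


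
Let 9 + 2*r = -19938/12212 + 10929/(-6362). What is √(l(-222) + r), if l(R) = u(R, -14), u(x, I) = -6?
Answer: I*√1148309759554869/9711593 ≈ 3.4893*I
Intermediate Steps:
r = -59971575/9711593 (r = -9/2 + (-19938/12212 + 10929/(-6362))/2 = -9/2 + (-19938*1/12212 + 10929*(-1/6362))/2 = -9/2 + (-9969/6106 - 10929/6362)/2 = -9/2 + (½)*(-32538813/9711593) = -9/2 - 32538813/19423186 = -59971575/9711593 ≈ -6.1753)
l(R) = -6
√(l(-222) + r) = √(-6 - 59971575/9711593) = √(-118241133/9711593) = I*√1148309759554869/9711593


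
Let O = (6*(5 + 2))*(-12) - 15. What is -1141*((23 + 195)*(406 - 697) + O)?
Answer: 72974937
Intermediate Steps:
O = -519 (O = (6*7)*(-12) - 15 = 42*(-12) - 15 = -504 - 15 = -519)
-1141*((23 + 195)*(406 - 697) + O) = -1141*((23 + 195)*(406 - 697) - 519) = -1141*(218*(-291) - 519) = -1141*(-63438 - 519) = -1141*(-63957) = 72974937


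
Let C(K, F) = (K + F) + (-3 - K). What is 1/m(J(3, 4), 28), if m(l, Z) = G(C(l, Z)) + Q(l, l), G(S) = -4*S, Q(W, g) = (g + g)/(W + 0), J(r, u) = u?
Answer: -1/98 ≈ -0.010204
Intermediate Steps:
Q(W, g) = 2*g/W (Q(W, g) = (2*g)/W = 2*g/W)
C(K, F) = -3 + F (C(K, F) = (F + K) + (-3 - K) = -3 + F)
m(l, Z) = 14 - 4*Z (m(l, Z) = -4*(-3 + Z) + 2*l/l = (12 - 4*Z) + 2 = 14 - 4*Z)
1/m(J(3, 4), 28) = 1/(14 - 4*28) = 1/(14 - 112) = 1/(-98) = -1/98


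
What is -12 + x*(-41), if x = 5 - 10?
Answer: 193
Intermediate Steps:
x = -5
-12 + x*(-41) = -12 - 5*(-41) = -12 + 205 = 193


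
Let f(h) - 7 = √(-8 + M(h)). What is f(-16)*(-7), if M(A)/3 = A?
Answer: -49 - 14*I*√14 ≈ -49.0 - 52.383*I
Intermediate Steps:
M(A) = 3*A
f(h) = 7 + √(-8 + 3*h)
f(-16)*(-7) = (7 + √(-8 + 3*(-16)))*(-7) = (7 + √(-8 - 48))*(-7) = (7 + √(-56))*(-7) = (7 + 2*I*√14)*(-7) = -49 - 14*I*√14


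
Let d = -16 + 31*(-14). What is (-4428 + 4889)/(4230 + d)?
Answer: 461/3780 ≈ 0.12196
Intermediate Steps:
d = -450 (d = -16 - 434 = -450)
(-4428 + 4889)/(4230 + d) = (-4428 + 4889)/(4230 - 450) = 461/3780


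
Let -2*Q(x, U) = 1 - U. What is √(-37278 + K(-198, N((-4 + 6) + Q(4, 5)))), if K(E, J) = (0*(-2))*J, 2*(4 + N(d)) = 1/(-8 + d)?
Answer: 3*I*√4142 ≈ 193.08*I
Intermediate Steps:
Q(x, U) = -½ + U/2 (Q(x, U) = -(1 - U)/2 = -½ + U/2)
N(d) = -4 + 1/(2*(-8 + d))
K(E, J) = 0 (K(E, J) = 0*J = 0)
√(-37278 + K(-198, N((-4 + 6) + Q(4, 5)))) = √(-37278 + 0) = √(-37278) = 3*I*√4142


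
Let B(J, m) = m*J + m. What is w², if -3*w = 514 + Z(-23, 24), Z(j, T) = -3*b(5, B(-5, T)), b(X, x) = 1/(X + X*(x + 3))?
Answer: 55905292249/1904400 ≈ 29356.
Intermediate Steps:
B(J, m) = m + J*m (B(J, m) = J*m + m = m + J*m)
b(X, x) = 1/(X + X*(3 + x))
Z(j, T) = -3/(5*(4 - 4*T)) (Z(j, T) = -3/(5*(4 + T*(1 - 5))) = -3/(5*(4 + T*(-4))) = -3/(5*(4 - 4*T)))
w = -236443/1380 (w = -(514 + 3/(20*(-1 + 24)))/3 = -(514 + (3/20)/23)/3 = -(514 + (3/20)*(1/23))/3 = -(514 + 3/460)/3 = -⅓*236443/460 = -236443/1380 ≈ -171.34)
w² = (-236443/1380)² = 55905292249/1904400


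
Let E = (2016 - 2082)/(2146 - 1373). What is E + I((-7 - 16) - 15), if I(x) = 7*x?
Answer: -205684/773 ≈ -266.09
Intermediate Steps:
E = -66/773 ≈ -0.085382
E + I((-7 - 16) - 15) = -66/773 + 7*((-7 - 16) - 15) = -66/773 + 7*(-23 - 15) = -66/773 + 7*(-38) = -66/773 - 266 = -205684/773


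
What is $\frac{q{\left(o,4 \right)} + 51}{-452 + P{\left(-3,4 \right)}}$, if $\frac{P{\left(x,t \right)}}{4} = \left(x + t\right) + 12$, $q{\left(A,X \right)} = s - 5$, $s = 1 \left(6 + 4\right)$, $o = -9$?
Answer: $- \frac{7}{50} \approx -0.14$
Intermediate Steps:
$s = 10$ ($s = 1 \cdot 10 = 10$)
$q{\left(A,X \right)} = 5$ ($q{\left(A,X \right)} = 10 - 5 = 5$)
$P{\left(x,t \right)} = 48 + 4 t + 4 x$ ($P{\left(x,t \right)} = 4 \left(\left(x + t\right) + 12\right) = 4 \left(\left(t + x\right) + 12\right) = 4 \left(12 + t + x\right) = 48 + 4 t + 4 x$)
$\frac{q{\left(o,4 \right)} + 51}{-452 + P{\left(-3,4 \right)}} = \frac{5 + 51}{-452 + \left(48 + 4 \cdot 4 + 4 \left(-3\right)\right)} = \frac{56}{-452 + \left(48 + 16 - 12\right)} = \frac{56}{-452 + 52} = \frac{56}{-400} = 56 \left(- \frac{1}{400}\right) = - \frac{7}{50}$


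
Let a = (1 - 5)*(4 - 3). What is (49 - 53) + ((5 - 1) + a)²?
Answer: -4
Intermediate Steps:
a = -4 (a = -4*1 = -4)
(49 - 53) + ((5 - 1) + a)² = (49 - 53) + ((5 - 1) - 4)² = -4 + (4 - 4)² = -4 + 0² = -4 + 0 = -4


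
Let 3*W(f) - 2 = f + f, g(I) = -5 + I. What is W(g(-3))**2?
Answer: 196/9 ≈ 21.778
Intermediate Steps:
W(f) = 2/3 + 2*f/3 (W(f) = 2/3 + (f + f)/3 = 2/3 + (2*f)/3 = 2/3 + 2*f/3)
W(g(-3))**2 = (2/3 + 2*(-5 - 3)/3)**2 = (2/3 + (2/3)*(-8))**2 = (2/3 - 16/3)**2 = (-14/3)**2 = 196/9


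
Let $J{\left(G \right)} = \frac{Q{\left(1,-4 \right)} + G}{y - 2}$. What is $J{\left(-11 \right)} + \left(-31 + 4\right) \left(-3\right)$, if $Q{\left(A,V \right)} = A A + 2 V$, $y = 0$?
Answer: $90$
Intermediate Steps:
$Q{\left(A,V \right)} = A^{2} + 2 V$
$J{\left(G \right)} = \frac{7}{2} - \frac{G}{2}$ ($J{\left(G \right)} = \frac{\left(1^{2} + 2 \left(-4\right)\right) + G}{0 - 2} = \frac{\left(1 - 8\right) + G}{-2} = \left(-7 + G\right) \left(- \frac{1}{2}\right) = \frac{7}{2} - \frac{G}{2}$)
$J{\left(-11 \right)} + \left(-31 + 4\right) \left(-3\right) = \left(\frac{7}{2} - - \frac{11}{2}\right) + \left(-31 + 4\right) \left(-3\right) = \left(\frac{7}{2} + \frac{11}{2}\right) - -81 = 9 + 81 = 90$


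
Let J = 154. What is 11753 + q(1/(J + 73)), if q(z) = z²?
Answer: 605620338/51529 ≈ 11753.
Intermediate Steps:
11753 + q(1/(J + 73)) = 11753 + (1/(154 + 73))² = 11753 + (1/227)² = 11753 + 1/51529 = 605620338/51529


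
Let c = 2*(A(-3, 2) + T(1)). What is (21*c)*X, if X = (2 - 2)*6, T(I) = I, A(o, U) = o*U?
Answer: 0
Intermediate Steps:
A(o, U) = U*o
X = 0 (X = 0*6 = 0)
c = -10 (c = 2*(2*(-3) + 1) = 2*(-6 + 1) = 2*(-5) = -10)
(21*c)*X = (21*(-10))*0 = -210*0 = 0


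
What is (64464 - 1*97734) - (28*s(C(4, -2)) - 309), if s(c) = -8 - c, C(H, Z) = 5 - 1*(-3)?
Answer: -32513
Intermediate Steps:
C(H, Z) = 8 (C(H, Z) = 5 + 3 = 8)
(64464 - 1*97734) - (28*s(C(4, -2)) - 309) = (64464 - 1*97734) - (28*(-8 - 1*8) - 309) = (64464 - 97734) - (28*(-8 - 8) - 309) = -33270 - (28*(-16) - 309) = -33270 - (-448 - 309) = -33270 - 1*(-757) = -33270 + 757 = -32513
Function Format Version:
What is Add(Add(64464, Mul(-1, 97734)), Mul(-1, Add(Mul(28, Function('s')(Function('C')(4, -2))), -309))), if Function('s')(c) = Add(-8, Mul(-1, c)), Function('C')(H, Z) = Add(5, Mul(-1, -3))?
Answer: -32513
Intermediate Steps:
Function('C')(H, Z) = 8 (Function('C')(H, Z) = Add(5, 3) = 8)
Add(Add(64464, Mul(-1, 97734)), Mul(-1, Add(Mul(28, Function('s')(Function('C')(4, -2))), -309))) = Add(Add(64464, Mul(-1, 97734)), Mul(-1, Add(Mul(28, Add(-8, Mul(-1, 8))), -309))) = Add(Add(64464, -97734), Mul(-1, Add(Mul(28, Add(-8, -8)), -309))) = Add(-33270, Mul(-1, Add(Mul(28, -16), -309))) = Add(-33270, Mul(-1, Add(-448, -309))) = Add(-33270, Mul(-1, -757)) = Add(-33270, 757) = -32513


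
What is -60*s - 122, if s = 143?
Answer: -8702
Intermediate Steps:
-60*s - 122 = -60*143 - 122 = -8580 - 122 = -8702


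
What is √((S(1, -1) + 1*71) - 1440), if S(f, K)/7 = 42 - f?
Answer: I*√1082 ≈ 32.894*I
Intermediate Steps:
S(f, K) = 294 - 7*f (S(f, K) = 7*(42 - f) = 294 - 7*f)
√((S(1, -1) + 1*71) - 1440) = √(((294 - 7*1) + 1*71) - 1440) = √(((294 - 7) + 71) - 1440) = √((287 + 71) - 1440) = √(358 - 1440) = √(-1082) = I*√1082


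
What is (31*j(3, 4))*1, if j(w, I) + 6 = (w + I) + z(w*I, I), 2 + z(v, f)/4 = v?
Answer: 1271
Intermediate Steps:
z(v, f) = -8 + 4*v
j(w, I) = -14 + I + w + 4*I*w (j(w, I) = -6 + ((w + I) + (-8 + 4*(w*I))) = -6 + ((I + w) + (-8 + 4*(I*w))) = -6 + ((I + w) + (-8 + 4*I*w)) = -6 + (-8 + I + w + 4*I*w) = -14 + I + w + 4*I*w)
(31*j(3, 4))*1 = (31*(-14 + 4 + 3 + 4*4*3))*1 = (31*(-14 + 4 + 3 + 48))*1 = (31*41)*1 = 1271*1 = 1271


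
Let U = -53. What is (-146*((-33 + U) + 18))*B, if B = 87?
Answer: 863736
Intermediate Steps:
(-146*((-33 + U) + 18))*B = -146*((-33 - 53) + 18)*87 = -146*(-86 + 18)*87 = -146*(-68)*87 = 9928*87 = 863736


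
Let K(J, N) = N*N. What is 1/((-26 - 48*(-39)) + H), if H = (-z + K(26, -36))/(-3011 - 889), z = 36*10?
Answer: 25/46144 ≈ 0.00054178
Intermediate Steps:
K(J, N) = N²
z = 360
H = -6/25 (H = (-1*360 + (-36)²)/(-3011 - 889) = (-360 + 1296)/(-3900) = 936*(-1/3900) = -6/25 ≈ -0.24000)
1/((-26 - 48*(-39)) + H) = 1/((-26 - 48*(-39)) - 6/25) = 1/((-26 + 1872) - 6/25) = 1/(1846 - 6/25) = 1/(46144/25) = 25/46144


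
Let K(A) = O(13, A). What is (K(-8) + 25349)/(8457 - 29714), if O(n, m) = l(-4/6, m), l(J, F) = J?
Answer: -76045/63771 ≈ -1.1925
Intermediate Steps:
O(n, m) = -⅔ (O(n, m) = -4/6 = -4*⅙ = -⅔)
K(A) = -⅔
(K(-8) + 25349)/(8457 - 29714) = (-⅔ + 25349)/(8457 - 29714) = (76045/3)/(-21257) = (76045/3)*(-1/21257) = -76045/63771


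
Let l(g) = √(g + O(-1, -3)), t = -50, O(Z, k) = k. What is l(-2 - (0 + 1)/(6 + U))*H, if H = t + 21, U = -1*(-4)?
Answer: -29*I*√510/10 ≈ -65.491*I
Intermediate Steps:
U = 4
l(g) = √(-3 + g) (l(g) = √(g - 3) = √(-3 + g))
H = -29 (H = -50 + 21 = -29)
l(-2 - (0 + 1)/(6 + U))*H = √(-3 + (-2 - (0 + 1)/(6 + 4)))*(-29) = √(-3 + (-2 - 1/10))*(-29) = √(-3 + (-2 - 1*⅒))*(-29) = √(-3 + (-2 - ⅒))*(-29) = √(-3 - 21/10)*(-29) = √(-51/10)*(-29) = (I*√510/10)*(-29) = -29*I*√510/10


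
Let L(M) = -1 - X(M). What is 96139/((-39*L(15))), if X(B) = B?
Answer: 96139/624 ≈ 154.07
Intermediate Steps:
L(M) = -1 - M
96139/((-39*L(15))) = 96139/((-39*(-1 - 1*15))) = 96139/((-39*(-1 - 15))) = 96139/((-39*(-16))) = 96139/624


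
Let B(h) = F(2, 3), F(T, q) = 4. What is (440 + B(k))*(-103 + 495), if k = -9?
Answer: 174048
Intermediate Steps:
B(h) = 4
(440 + B(k))*(-103 + 495) = (440 + 4)*(-103 + 495) = 444*392 = 174048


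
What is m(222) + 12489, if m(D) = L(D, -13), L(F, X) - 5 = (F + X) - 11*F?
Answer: 10261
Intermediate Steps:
L(F, X) = 5 + X - 10*F (L(F, X) = 5 + ((F + X) - 11*F) = 5 + (X - 10*F) = 5 + X - 10*F)
m(D) = -8 - 10*D (m(D) = 5 - 13 - 10*D = -8 - 10*D)
m(222) + 12489 = (-8 - 10*222) + 12489 = (-8 - 2220) + 12489 = -2228 + 12489 = 10261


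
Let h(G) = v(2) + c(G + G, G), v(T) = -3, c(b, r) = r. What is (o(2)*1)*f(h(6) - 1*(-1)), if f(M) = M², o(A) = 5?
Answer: 80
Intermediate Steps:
h(G) = -3 + G
(o(2)*1)*f(h(6) - 1*(-1)) = (5*1)*((-3 + 6) - 1*(-1))² = 5*(3 + 1)² = 5*4² = 5*16 = 80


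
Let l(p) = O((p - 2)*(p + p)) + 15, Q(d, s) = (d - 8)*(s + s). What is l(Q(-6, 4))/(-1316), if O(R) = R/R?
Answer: -4/329 ≈ -0.012158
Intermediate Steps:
O(R) = 1
Q(d, s) = 2*s*(-8 + d) (Q(d, s) = (-8 + d)*(2*s) = 2*s*(-8 + d))
l(p) = 16 (l(p) = 1 + 15 = 16)
l(Q(-6, 4))/(-1316) = 16/(-1316) = 16*(-1/1316) = -4/329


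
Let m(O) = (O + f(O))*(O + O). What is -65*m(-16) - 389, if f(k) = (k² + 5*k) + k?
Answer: 299131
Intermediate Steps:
f(k) = k² + 6*k
m(O) = 2*O*(O + O*(6 + O)) (m(O) = (O + O*(6 + O))*(O + O) = (O + O*(6 + O))*(2*O) = 2*O*(O + O*(6 + O)))
-65*m(-16) - 389 = -130*(-16)²*(7 - 16) - 389 = -130*256*(-9) - 389 = -65*(-4608) - 389 = 299520 - 389 = 299131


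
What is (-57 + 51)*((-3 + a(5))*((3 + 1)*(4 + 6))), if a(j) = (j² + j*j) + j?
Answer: -12480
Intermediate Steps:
a(j) = j + 2*j² (a(j) = (j² + j²) + j = 2*j² + j = j + 2*j²)
(-57 + 51)*((-3 + a(5))*((3 + 1)*(4 + 6))) = (-57 + 51)*((-3 + 5*(1 + 2*5))*((3 + 1)*(4 + 6))) = -6*(-3 + 5*(1 + 10))*4*10 = -6*(-3 + 5*11)*40 = -6*(-3 + 55)*40 = -312*40 = -6*2080 = -12480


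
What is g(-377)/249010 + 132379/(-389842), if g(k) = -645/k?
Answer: -621353074387/1829855388517 ≈ -0.33956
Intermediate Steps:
g(-377)/249010 + 132379/(-389842) = -645/(-377)/249010 + 132379/(-389842) = -645*(-1/377)*(1/249010) + 132379*(-1/389842) = (645/377)*(1/249010) - 132379/389842 = 129/18775354 - 132379/389842 = -621353074387/1829855388517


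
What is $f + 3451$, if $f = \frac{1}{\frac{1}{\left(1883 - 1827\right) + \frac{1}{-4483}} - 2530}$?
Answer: $\frac{2191883166530}{635144427} \approx 3451.0$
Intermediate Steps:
$f = - \frac{251047}{635144427}$ ($f = \frac{1}{\frac{1}{\left(1883 - 1827\right) - \frac{1}{4483}} - 2530} = \frac{1}{\frac{1}{56 - \frac{1}{4483}} - 2530} = \frac{1}{\frac{1}{\frac{251047}{4483}} - 2530} = \frac{1}{\frac{4483}{251047} - 2530} = \frac{1}{- \frac{635144427}{251047}} = - \frac{251047}{635144427} \approx -0.00039526$)
$f + 3451 = - \frac{251047}{635144427} + 3451 = \frac{2191883166530}{635144427}$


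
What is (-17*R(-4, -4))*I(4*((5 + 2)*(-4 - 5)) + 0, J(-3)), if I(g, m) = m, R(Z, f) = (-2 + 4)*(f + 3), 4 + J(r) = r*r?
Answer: 170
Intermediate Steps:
J(r) = -4 + r² (J(r) = -4 + r*r = -4 + r²)
R(Z, f) = 6 + 2*f (R(Z, f) = 2*(3 + f) = 6 + 2*f)
(-17*R(-4, -4))*I(4*((5 + 2)*(-4 - 5)) + 0, J(-3)) = (-17*(6 + 2*(-4)))*(-4 + (-3)²) = (-17*(6 - 8))*(-4 + 9) = -17*(-2)*5 = 34*5 = 170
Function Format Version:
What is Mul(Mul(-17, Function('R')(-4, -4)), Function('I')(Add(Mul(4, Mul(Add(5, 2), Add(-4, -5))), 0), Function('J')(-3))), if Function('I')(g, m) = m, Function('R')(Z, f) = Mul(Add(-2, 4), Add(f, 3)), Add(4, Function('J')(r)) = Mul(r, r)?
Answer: 170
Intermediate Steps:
Function('J')(r) = Add(-4, Pow(r, 2)) (Function('J')(r) = Add(-4, Mul(r, r)) = Add(-4, Pow(r, 2)))
Function('R')(Z, f) = Add(6, Mul(2, f)) (Function('R')(Z, f) = Mul(2, Add(3, f)) = Add(6, Mul(2, f)))
Mul(Mul(-17, Function('R')(-4, -4)), Function('I')(Add(Mul(4, Mul(Add(5, 2), Add(-4, -5))), 0), Function('J')(-3))) = Mul(Mul(-17, Add(6, Mul(2, -4))), Add(-4, Pow(-3, 2))) = Mul(Mul(-17, Add(6, -8)), Add(-4, 9)) = Mul(Mul(-17, -2), 5) = Mul(34, 5) = 170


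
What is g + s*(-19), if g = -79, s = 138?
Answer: -2701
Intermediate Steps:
g + s*(-19) = -79 + 138*(-19) = -79 - 2622 = -2701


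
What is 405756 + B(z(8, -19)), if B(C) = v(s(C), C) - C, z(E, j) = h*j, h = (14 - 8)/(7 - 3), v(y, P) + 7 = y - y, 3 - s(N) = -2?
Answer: 811555/2 ≈ 4.0578e+5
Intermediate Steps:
s(N) = 5 (s(N) = 3 - 1*(-2) = 3 + 2 = 5)
v(y, P) = -7 (v(y, P) = -7 + (y - y) = -7 + 0 = -7)
h = 3/2 (h = 6/4 = 6*(¼) = 3/2 ≈ 1.5000)
z(E, j) = 3*j/2
B(C) = -7 - C
405756 + B(z(8, -19)) = 405756 + (-7 - 3*(-19)/2) = 405756 + (-7 - 1*(-57/2)) = 405756 + (-7 + 57/2) = 405756 + 43/2 = 811555/2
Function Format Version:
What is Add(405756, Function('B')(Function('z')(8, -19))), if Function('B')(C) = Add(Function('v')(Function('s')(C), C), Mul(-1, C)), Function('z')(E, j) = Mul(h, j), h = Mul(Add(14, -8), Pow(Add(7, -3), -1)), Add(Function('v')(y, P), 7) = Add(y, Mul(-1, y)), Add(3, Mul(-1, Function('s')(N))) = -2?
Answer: Rational(811555, 2) ≈ 4.0578e+5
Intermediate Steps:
Function('s')(N) = 5 (Function('s')(N) = Add(3, Mul(-1, -2)) = Add(3, 2) = 5)
Function('v')(y, P) = -7 (Function('v')(y, P) = Add(-7, Add(y, Mul(-1, y))) = Add(-7, 0) = -7)
h = Rational(3, 2) (h = Mul(6, Pow(4, -1)) = Mul(6, Rational(1, 4)) = Rational(3, 2) ≈ 1.5000)
Function('z')(E, j) = Mul(Rational(3, 2), j)
Function('B')(C) = Add(-7, Mul(-1, C))
Add(405756, Function('B')(Function('z')(8, -19))) = Add(405756, Add(-7, Mul(-1, Mul(Rational(3, 2), -19)))) = Add(405756, Add(-7, Mul(-1, Rational(-57, 2)))) = Add(405756, Add(-7, Rational(57, 2))) = Add(405756, Rational(43, 2)) = Rational(811555, 2)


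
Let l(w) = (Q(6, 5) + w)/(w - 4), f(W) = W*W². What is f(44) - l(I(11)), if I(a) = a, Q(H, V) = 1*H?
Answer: 596271/7 ≈ 85182.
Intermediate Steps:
Q(H, V) = H
f(W) = W³
l(w) = (6 + w)/(-4 + w) (l(w) = (6 + w)/(w - 4) = (6 + w)/(-4 + w))
f(44) - l(I(11)) = 44³ - (6 + 11)/(-4 + 11) = 85184 - 17/7 = 596271/7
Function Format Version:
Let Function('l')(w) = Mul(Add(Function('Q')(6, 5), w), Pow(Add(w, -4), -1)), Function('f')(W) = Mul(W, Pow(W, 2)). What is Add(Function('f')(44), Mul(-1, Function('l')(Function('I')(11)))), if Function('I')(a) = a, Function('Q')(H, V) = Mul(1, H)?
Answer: Rational(596271, 7) ≈ 85182.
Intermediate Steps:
Function('Q')(H, V) = H
Function('f')(W) = Pow(W, 3)
Function('l')(w) = Mul(Pow(Add(-4, w), -1), Add(6, w)) (Function('l')(w) = Mul(Add(6, w), Pow(Add(w, -4), -1)) = Mul(Add(6, w), Pow(Add(-4, w), -1)) = Mul(Pow(Add(-4, w), -1), Add(6, w)))
Add(Function('f')(44), Mul(-1, Function('l')(Function('I')(11)))) = Add(Pow(44, 3), Mul(-1, Mul(Pow(Add(-4, 11), -1), Add(6, 11)))) = Add(85184, Mul(-1, Mul(Pow(7, -1), 17))) = Add(85184, Mul(-1, Mul(Rational(1, 7), 17))) = Add(85184, Mul(-1, Rational(17, 7))) = Add(85184, Rational(-17, 7)) = Rational(596271, 7)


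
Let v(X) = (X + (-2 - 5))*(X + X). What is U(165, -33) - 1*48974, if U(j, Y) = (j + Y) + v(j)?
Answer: 3298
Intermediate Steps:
v(X) = 2*X*(-7 + X) (v(X) = (X - 7)*(2*X) = (-7 + X)*(2*X) = 2*X*(-7 + X))
U(j, Y) = Y + j + 2*j*(-7 + j) (U(j, Y) = (j + Y) + 2*j*(-7 + j) = (Y + j) + 2*j*(-7 + j) = Y + j + 2*j*(-7 + j))
U(165, -33) - 1*48974 = (-33 + 165 + 2*165*(-7 + 165)) - 1*48974 = (-33 + 165 + 2*165*158) - 48974 = (-33 + 165 + 52140) - 48974 = 52272 - 48974 = 3298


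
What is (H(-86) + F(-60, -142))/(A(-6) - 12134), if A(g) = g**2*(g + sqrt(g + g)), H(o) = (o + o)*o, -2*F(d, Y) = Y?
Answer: -91779025/76269026 - 267534*I*sqrt(3)/38134513 ≈ -1.2034 - 0.012151*I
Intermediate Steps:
F(d, Y) = -Y/2
H(o) = 2*o**2 (H(o) = (2*o)*o = 2*o**2)
A(g) = g**2*(g + sqrt(2)*sqrt(g)) (A(g) = g**2*(g + sqrt(2*g)) = g**2*(g + sqrt(2)*sqrt(g)))
(H(-86) + F(-60, -142))/(A(-6) - 12134) = (2*(-86)**2 - 1/2*(-142))/(((-6)**3 + sqrt(2)*(-6)**(5/2)) - 12134) = (2*7396 + 71)/((-216 + sqrt(2)*(36*I*sqrt(6))) - 12134) = (14792 + 71)/((-216 + 72*I*sqrt(3)) - 12134) = 14863/(-12350 + 72*I*sqrt(3))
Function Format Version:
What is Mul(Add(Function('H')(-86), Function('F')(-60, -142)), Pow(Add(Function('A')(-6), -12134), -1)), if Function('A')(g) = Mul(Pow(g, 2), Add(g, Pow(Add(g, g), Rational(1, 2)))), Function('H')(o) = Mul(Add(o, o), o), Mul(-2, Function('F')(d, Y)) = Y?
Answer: Add(Rational(-91779025, 76269026), Mul(Rational(-267534, 38134513), I, Pow(3, Rational(1, 2)))) ≈ Add(-1.2034, Mul(-0.012151, I))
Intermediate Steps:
Function('F')(d, Y) = Mul(Rational(-1, 2), Y)
Function('H')(o) = Mul(2, Pow(o, 2)) (Function('H')(o) = Mul(Mul(2, o), o) = Mul(2, Pow(o, 2)))
Function('A')(g) = Mul(Pow(g, 2), Add(g, Mul(Pow(2, Rational(1, 2)), Pow(g, Rational(1, 2))))) (Function('A')(g) = Mul(Pow(g, 2), Add(g, Pow(Mul(2, g), Rational(1, 2)))) = Mul(Pow(g, 2), Add(g, Mul(Pow(2, Rational(1, 2)), Pow(g, Rational(1, 2))))))
Mul(Add(Function('H')(-86), Function('F')(-60, -142)), Pow(Add(Function('A')(-6), -12134), -1)) = Mul(Add(Mul(2, Pow(-86, 2)), Mul(Rational(-1, 2), -142)), Pow(Add(Add(Pow(-6, 3), Mul(Pow(2, Rational(1, 2)), Pow(-6, Rational(5, 2)))), -12134), -1)) = Mul(Add(Mul(2, 7396), 71), Pow(Add(Add(-216, Mul(Pow(2, Rational(1, 2)), Mul(36, I, Pow(6, Rational(1, 2))))), -12134), -1)) = Mul(Add(14792, 71), Pow(Add(Add(-216, Mul(72, I, Pow(3, Rational(1, 2)))), -12134), -1)) = Mul(14863, Pow(Add(-12350, Mul(72, I, Pow(3, Rational(1, 2)))), -1))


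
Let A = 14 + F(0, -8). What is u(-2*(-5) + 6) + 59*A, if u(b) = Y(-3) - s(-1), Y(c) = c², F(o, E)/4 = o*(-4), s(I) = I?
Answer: 836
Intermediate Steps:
F(o, E) = -16*o (F(o, E) = 4*(o*(-4)) = 4*(-4*o) = -16*o)
A = 14 (A = 14 - 16*0 = 14 + 0 = 14)
u(b) = 10 (u(b) = (-3)² - 1*(-1) = 9 + 1 = 10)
u(-2*(-5) + 6) + 59*A = 10 + 59*14 = 10 + 826 = 836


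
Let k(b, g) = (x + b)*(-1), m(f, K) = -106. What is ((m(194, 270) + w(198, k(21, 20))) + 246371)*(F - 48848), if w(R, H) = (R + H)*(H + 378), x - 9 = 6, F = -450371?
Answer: -150598896511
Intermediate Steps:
x = 15 (x = 9 + 6 = 15)
k(b, g) = -15 - b (k(b, g) = (15 + b)*(-1) = -15 - b)
w(R, H) = (378 + H)*(H + R) (w(R, H) = (H + R)*(378 + H) = (378 + H)*(H + R))
((m(194, 270) + w(198, k(21, 20))) + 246371)*(F - 48848) = ((-106 + ((-15 - 1*21)**2 + 378*(-15 - 1*21) + 378*198 + (-15 - 1*21)*198)) + 246371)*(-450371 - 48848) = ((-106 + ((-15 - 21)**2 + 378*(-15 - 21) + 74844 + (-15 - 21)*198)) + 246371)*(-499219) = ((-106 + ((-36)**2 + 378*(-36) + 74844 - 36*198)) + 246371)*(-499219) = ((-106 + (1296 - 13608 + 74844 - 7128)) + 246371)*(-499219) = ((-106 + 55404) + 246371)*(-499219) = (55298 + 246371)*(-499219) = 301669*(-499219) = -150598896511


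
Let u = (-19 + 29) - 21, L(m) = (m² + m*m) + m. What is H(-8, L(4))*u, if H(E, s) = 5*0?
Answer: 0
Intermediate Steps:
L(m) = m + 2*m² (L(m) = (m² + m²) + m = 2*m² + m = m + 2*m²)
H(E, s) = 0
u = -11 (u = 10 - 21 = -11)
H(-8, L(4))*u = 0*(-11) = 0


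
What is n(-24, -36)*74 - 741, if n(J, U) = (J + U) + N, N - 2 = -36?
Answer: -7697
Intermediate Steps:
N = -34 (N = 2 - 36 = -34)
n(J, U) = -34 + J + U (n(J, U) = (J + U) - 34 = -34 + J + U)
n(-24, -36)*74 - 741 = (-34 - 24 - 36)*74 - 741 = -94*74 - 741 = -6956 - 741 = -7697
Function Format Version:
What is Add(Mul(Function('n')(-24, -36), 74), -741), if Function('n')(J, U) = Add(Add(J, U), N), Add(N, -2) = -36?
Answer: -7697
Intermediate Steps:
N = -34 (N = Add(2, -36) = -34)
Function('n')(J, U) = Add(-34, J, U) (Function('n')(J, U) = Add(Add(J, U), -34) = Add(-34, J, U))
Add(Mul(Function('n')(-24, -36), 74), -741) = Add(Mul(Add(-34, -24, -36), 74), -741) = Add(Mul(-94, 74), -741) = Add(-6956, -741) = -7697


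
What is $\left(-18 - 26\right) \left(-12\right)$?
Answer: $528$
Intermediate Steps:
$\left(-18 - 26\right) \left(-12\right) = \left(-44\right) \left(-12\right) = 528$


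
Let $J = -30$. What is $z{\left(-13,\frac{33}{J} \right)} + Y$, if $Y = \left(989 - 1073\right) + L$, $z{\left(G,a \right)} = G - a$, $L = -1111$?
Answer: $- \frac{12069}{10} \approx -1206.9$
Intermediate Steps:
$Y = -1195$ ($Y = \left(989 - 1073\right) - 1111 = -84 - 1111 = -1195$)
$z{\left(-13,\frac{33}{J} \right)} + Y = \left(-13 - \frac{33}{-30}\right) - 1195 = \left(-13 - 33 \left(- \frac{1}{30}\right)\right) - 1195 = \left(-13 - - \frac{11}{10}\right) - 1195 = \left(-13 + \frac{11}{10}\right) - 1195 = - \frac{119}{10} - 1195 = - \frac{12069}{10}$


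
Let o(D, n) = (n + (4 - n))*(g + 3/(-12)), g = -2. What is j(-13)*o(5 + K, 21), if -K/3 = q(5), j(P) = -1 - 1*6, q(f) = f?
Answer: 63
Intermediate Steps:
j(P) = -7 (j(P) = -1 - 6 = -7)
K = -15 (K = -3*5 = -15)
o(D, n) = -9 (o(D, n) = (n + (4 - n))*(-2 + 3/(-12)) = 4*(-2 + 3*(-1/12)) = 4*(-2 - ¼) = 4*(-9/4) = -9)
j(-13)*o(5 + K, 21) = -7*(-9) = 63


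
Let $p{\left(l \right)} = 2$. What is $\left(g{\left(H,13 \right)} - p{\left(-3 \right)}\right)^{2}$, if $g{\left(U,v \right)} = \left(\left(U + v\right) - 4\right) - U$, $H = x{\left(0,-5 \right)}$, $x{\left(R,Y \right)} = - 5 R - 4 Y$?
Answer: $49$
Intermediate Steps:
$H = 20$ ($H = \left(-5\right) 0 - -20 = 0 + 20 = 20$)
$g{\left(U,v \right)} = -4 + v$ ($g{\left(U,v \right)} = \left(-4 + U + v\right) - U = -4 + v$)
$\left(g{\left(H,13 \right)} - p{\left(-3 \right)}\right)^{2} = \left(\left(-4 + 13\right) - 2\right)^{2} = \left(9 - 2\right)^{2} = 7^{2} = 49$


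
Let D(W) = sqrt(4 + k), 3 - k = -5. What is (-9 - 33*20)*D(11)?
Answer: -1338*sqrt(3) ≈ -2317.5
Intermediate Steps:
k = 8 (k = 3 - 1*(-5) = 3 + 5 = 8)
D(W) = 2*sqrt(3) (D(W) = sqrt(4 + 8) = sqrt(12) = 2*sqrt(3))
(-9 - 33*20)*D(11) = (-9 - 33*20)*(2*sqrt(3)) = (-9 - 660)*(2*sqrt(3)) = -1338*sqrt(3)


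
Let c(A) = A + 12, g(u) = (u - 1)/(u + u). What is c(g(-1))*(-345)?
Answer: -4485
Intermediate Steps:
g(u) = (-1 + u)/(2*u) (g(u) = (-1 + u)/((2*u)) = (-1 + u)*(1/(2*u)) = (-1 + u)/(2*u))
c(A) = 12 + A
c(g(-1))*(-345) = (12 + (½)*(-1 - 1)/(-1))*(-345) = (12 + (½)*(-1)*(-2))*(-345) = (12 + 1)*(-345) = 13*(-345) = -4485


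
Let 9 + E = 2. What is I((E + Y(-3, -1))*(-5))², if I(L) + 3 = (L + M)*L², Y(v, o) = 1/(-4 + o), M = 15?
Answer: 4368284649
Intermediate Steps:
E = -7 (E = -9 + 2 = -7)
I(L) = -3 + L²*(15 + L) (I(L) = -3 + (L + 15)*L² = -3 + (15 + L)*L² = -3 + L²*(15 + L))
I((E + Y(-3, -1))*(-5))² = (-3 + ((-7 + 1/(-4 - 1))*(-5))³ + 15*((-7 + 1/(-4 - 1))*(-5))²)² = (-3 + ((-7 + 1/(-5))*(-5))³ + 15*((-7 + 1/(-5))*(-5))²)² = (-3 + ((-7 - ⅕)*(-5))³ + 15*((-7 - ⅕)*(-5))²)² = (-3 + (-36/5*(-5))³ + 15*(-36/5*(-5))²)² = (-3 + 36³ + 15*36²)² = (-3 + 46656 + 15*1296)² = (-3 + 46656 + 19440)² = 66093² = 4368284649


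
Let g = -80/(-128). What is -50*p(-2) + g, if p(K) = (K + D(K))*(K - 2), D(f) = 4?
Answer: 3205/8 ≈ 400.63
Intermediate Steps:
p(K) = (-2 + K)*(4 + K) (p(K) = (K + 4)*(K - 2) = (4 + K)*(-2 + K) = (-2 + K)*(4 + K))
g = 5/8 (g = -80*(-1/128) = 5/8 ≈ 0.62500)
-50*p(-2) + g = -50*(-8 + (-2)**2 + 2*(-2)) + 5/8 = -50*(-8 + 4 - 4) + 5/8 = -50*(-8) + 5/8 = 400 + 5/8 = 3205/8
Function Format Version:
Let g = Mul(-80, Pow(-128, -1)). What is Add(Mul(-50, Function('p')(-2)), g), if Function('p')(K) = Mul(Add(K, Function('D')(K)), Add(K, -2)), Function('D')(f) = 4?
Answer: Rational(3205, 8) ≈ 400.63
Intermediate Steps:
Function('p')(K) = Mul(Add(-2, K), Add(4, K)) (Function('p')(K) = Mul(Add(K, 4), Add(K, -2)) = Mul(Add(4, K), Add(-2, K)) = Mul(Add(-2, K), Add(4, K)))
g = Rational(5, 8) (g = Mul(-80, Rational(-1, 128)) = Rational(5, 8) ≈ 0.62500)
Add(Mul(-50, Function('p')(-2)), g) = Add(Mul(-50, Add(-8, Pow(-2, 2), Mul(2, -2))), Rational(5, 8)) = Add(Mul(-50, Add(-8, 4, -4)), Rational(5, 8)) = Add(Mul(-50, -8), Rational(5, 8)) = Add(400, Rational(5, 8)) = Rational(3205, 8)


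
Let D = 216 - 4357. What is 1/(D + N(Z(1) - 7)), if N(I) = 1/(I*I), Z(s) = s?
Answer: -36/149075 ≈ -0.00024149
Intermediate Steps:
D = -4141
N(I) = I⁻²
1/(D + N(Z(1) - 7)) = 1/(-4141 + (1 - 7)⁻²) = 1/(-4141 + (-6)⁻²) = 1/(-4141 + 1/36) = 1/(-149075/36) = -36/149075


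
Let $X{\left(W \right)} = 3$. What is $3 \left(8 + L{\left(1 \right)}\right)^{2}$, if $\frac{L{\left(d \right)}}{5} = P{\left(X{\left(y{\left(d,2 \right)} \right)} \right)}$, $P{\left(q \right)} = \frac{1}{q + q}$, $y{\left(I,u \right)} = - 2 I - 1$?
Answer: $\frac{2809}{12} \approx 234.08$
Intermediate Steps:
$y{\left(I,u \right)} = -1 - 2 I$
$P{\left(q \right)} = \frac{1}{2 q}$
$L{\left(d \right)} = \frac{5}{6}$ ($L{\left(d \right)} = 5 \frac{1}{2 \cdot 3} = 5 \cdot \frac{1}{2} \cdot \frac{1}{3} = 5 \cdot \frac{1}{6} = \frac{5}{6}$)
$3 \left(8 + L{\left(1 \right)}\right)^{2} = 3 \left(8 + \frac{5}{6}\right)^{2} = 3 \left(\frac{53}{6}\right)^{2} = 3 \cdot \frac{2809}{36} = \frac{2809}{12}$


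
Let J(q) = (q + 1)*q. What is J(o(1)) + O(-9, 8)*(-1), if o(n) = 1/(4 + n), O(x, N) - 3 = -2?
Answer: -19/25 ≈ -0.76000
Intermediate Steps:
O(x, N) = 1 (O(x, N) = 3 - 2 = 1)
J(q) = q*(1 + q) (J(q) = (1 + q)*q = q*(1 + q))
J(o(1)) + O(-9, 8)*(-1) = (1 + 1/(4 + 1))/(4 + 1) + 1*(-1) = (1 + 1/5)/5 - 1 = (1/5)*(6/5) - 1 = 6/25 - 1 = -19/25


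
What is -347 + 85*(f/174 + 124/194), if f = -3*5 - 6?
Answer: -1704277/5626 ≈ -302.93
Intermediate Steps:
f = -21 (f = -15 - 6 = -21)
-347 + 85*(f/174 + 124/194) = -347 + 85*(-21/174 + 124/194) = -347 + 85*(-21*1/174 + 124*(1/194)) = -347 + 85*(-7/58 + 62/97) = -347 + 85*(2917/5626) = -347 + 247945/5626 = -1704277/5626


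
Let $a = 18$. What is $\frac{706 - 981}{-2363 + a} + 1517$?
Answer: $\frac{711528}{469} \approx 1517.1$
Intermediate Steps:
$\frac{706 - 981}{-2363 + a} + 1517 = \frac{706 - 981}{-2363 + 18} + 1517 = - \frac{275}{-2345} + 1517 = \left(-275\right) \left(- \frac{1}{2345}\right) + 1517 = \frac{55}{469} + 1517 = \frac{711528}{469}$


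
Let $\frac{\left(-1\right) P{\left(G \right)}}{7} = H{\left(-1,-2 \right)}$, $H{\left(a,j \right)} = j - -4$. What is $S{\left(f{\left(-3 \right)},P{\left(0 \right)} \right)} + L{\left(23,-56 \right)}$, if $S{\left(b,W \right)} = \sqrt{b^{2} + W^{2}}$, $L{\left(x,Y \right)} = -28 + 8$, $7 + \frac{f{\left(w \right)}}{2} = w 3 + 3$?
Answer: $-20 + 2 \sqrt{218} \approx 9.5296$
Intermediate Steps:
$f{\left(w \right)} = -8 + 6 w$ ($f{\left(w \right)} = -14 + 2 \left(w 3 + 3\right) = -14 + 2 \left(3 w + 3\right) = -14 + 2 \left(3 + 3 w\right) = -14 + \left(6 + 6 w\right) = -8 + 6 w$)
$H{\left(a,j \right)} = 4 + j$ ($H{\left(a,j \right)} = j + 4 = 4 + j$)
$P{\left(G \right)} = -14$ ($P{\left(G \right)} = - 7 \left(4 - 2\right) = \left(-7\right) 2 = -14$)
$L{\left(x,Y \right)} = -20$
$S{\left(b,W \right)} = \sqrt{W^{2} + b^{2}}$
$S{\left(f{\left(-3 \right)},P{\left(0 \right)} \right)} + L{\left(23,-56 \right)} = \sqrt{\left(-14\right)^{2} + \left(-8 + 6 \left(-3\right)\right)^{2}} - 20 = \sqrt{196 + \left(-8 - 18\right)^{2}} - 20 = \sqrt{196 + \left(-26\right)^{2}} - 20 = \sqrt{196 + 676} - 20 = \sqrt{872} - 20 = 2 \sqrt{218} - 20 = -20 + 2 \sqrt{218}$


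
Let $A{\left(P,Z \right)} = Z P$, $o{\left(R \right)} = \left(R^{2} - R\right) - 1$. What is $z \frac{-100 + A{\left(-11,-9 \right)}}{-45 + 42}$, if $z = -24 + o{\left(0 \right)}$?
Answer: $- \frac{25}{3} \approx -8.3333$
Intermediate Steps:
$o{\left(R \right)} = -1 + R^{2} - R$
$A{\left(P,Z \right)} = P Z$
$z = -25$ ($z = -24 - \left(1 - 0^{2}\right) = -24 + \left(-1 + 0 + 0\right) = -24 - 1 = -25$)
$z \frac{-100 + A{\left(-11,-9 \right)}}{-45 + 42} = - 25 \frac{-100 - -99}{-45 + 42} = - 25 \frac{-100 + 99}{-3} = - 25 \left(\left(-1\right) \left(- \frac{1}{3}\right)\right) = \left(-25\right) \frac{1}{3} = - \frac{25}{3}$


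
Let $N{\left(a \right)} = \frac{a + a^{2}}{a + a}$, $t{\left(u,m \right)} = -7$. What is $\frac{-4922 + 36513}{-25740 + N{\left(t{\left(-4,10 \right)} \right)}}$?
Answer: $- \frac{31591}{25743} \approx -1.2272$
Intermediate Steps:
$N{\left(a \right)} = \frac{a + a^{2}}{2 a}$
$\frac{-4922 + 36513}{-25740 + N{\left(t{\left(-4,10 \right)} \right)}} = \frac{-4922 + 36513}{-25740 + \left(\frac{1}{2} + \frac{1}{2} \left(-7\right)\right)} = \frac{31591}{-25740 + \left(\frac{1}{2} - \frac{7}{2}\right)} = \frac{31591}{-25740 - 3} = \frac{31591}{-25743} = 31591 \left(- \frac{1}{25743}\right) = - \frac{31591}{25743}$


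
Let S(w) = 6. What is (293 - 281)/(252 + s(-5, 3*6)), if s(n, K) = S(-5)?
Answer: 2/43 ≈ 0.046512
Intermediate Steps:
s(n, K) = 6
(293 - 281)/(252 + s(-5, 3*6)) = (293 - 281)/(252 + 6) = 12/258 = 12*(1/258) = 2/43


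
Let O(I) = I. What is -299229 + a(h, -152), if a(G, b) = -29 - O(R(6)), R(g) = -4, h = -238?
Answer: -299254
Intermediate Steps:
a(G, b) = -25 (a(G, b) = -29 - 1*(-4) = -29 + 4 = -25)
-299229 + a(h, -152) = -299229 - 25 = -299254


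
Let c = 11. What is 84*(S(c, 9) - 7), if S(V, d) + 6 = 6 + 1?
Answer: -504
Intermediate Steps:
S(V, d) = 1 (S(V, d) = -6 + (6 + 1) = -6 + 7 = 1)
84*(S(c, 9) - 7) = 84*(1 - 7) = 84*(-6) = -504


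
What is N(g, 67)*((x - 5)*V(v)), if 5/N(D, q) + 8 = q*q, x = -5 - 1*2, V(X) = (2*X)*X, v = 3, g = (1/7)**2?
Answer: -1080/4481 ≈ -0.24102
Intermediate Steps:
g = 1/49 (g = (1/7)**2 = 1/49 ≈ 0.020408)
V(X) = 2*X**2
x = -7 (x = -5 - 2 = -7)
N(D, q) = 5/(-8 + q**2) (N(D, q) = 5/(-8 + q*q) = 5/(-8 + q**2))
N(g, 67)*((x - 5)*V(v)) = (5/(-8 + 67**2))*((-7 - 5)*(2*3**2)) = (5/(-8 + 4489))*(-24*9) = (5/4481)*(-12*18) = (5*(1/4481))*(-216) = (5/4481)*(-216) = -1080/4481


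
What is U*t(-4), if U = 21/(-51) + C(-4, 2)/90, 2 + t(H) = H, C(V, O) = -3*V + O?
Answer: 392/255 ≈ 1.5373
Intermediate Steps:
C(V, O) = O - 3*V
t(H) = -2 + H
U = -196/765 (U = 21/(-51) + (2 - 3*(-4))/90 = 21*(-1/51) + (2 + 12)*(1/90) = -7/17 + 14*(1/90) = -7/17 + 7/45 = -196/765 ≈ -0.25621)
U*t(-4) = -196*(-2 - 4)/765 = -196/765*(-6) = 392/255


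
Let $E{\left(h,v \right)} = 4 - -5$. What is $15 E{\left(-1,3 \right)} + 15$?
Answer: $150$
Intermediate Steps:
$E{\left(h,v \right)} = 9$ ($E{\left(h,v \right)} = 4 + 5 = 9$)
$15 E{\left(-1,3 \right)} + 15 = 15 \cdot 9 + 15 = 135 + 15 = 150$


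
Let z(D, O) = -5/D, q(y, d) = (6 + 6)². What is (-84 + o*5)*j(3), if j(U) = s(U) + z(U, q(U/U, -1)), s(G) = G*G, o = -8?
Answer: -2728/3 ≈ -909.33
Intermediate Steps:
q(y, d) = 144 (q(y, d) = 12² = 144)
s(G) = G²
j(U) = U² - 5/U
(-84 + o*5)*j(3) = (-84 - 8*5)*((-5 + 3³)/3) = (-84 - 40)*((-5 + 27)/3) = -124*22/3 = -2728/3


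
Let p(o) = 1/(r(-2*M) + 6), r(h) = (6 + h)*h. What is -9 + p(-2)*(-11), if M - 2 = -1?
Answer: -7/2 ≈ -3.5000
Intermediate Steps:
M = 1 (M = 2 - 1 = 1)
r(h) = h*(6 + h)
p(o) = -1/2 (p(o) = 1/((-2*1)*(6 - 2*1) + 6) = 1/(-2*(6 - 2) + 6) = 1/(-2*4 + 6) = 1/(-8 + 6) = 1/(-2) = -1/2)
-9 + p(-2)*(-11) = -9 - 1/2*(-11) = -9 + 11/2 = -7/2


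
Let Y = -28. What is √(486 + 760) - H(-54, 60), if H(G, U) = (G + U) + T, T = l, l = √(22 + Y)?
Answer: -6 + √1246 - I*√6 ≈ 29.299 - 2.4495*I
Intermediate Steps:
l = I*√6 (l = √(22 - 28) = √(-6) = I*√6 ≈ 2.4495*I)
T = I*√6 ≈ 2.4495*I
H(G, U) = G + U + I*√6 (H(G, U) = (G + U) + I*√6 = G + U + I*√6)
√(486 + 760) - H(-54, 60) = √(486 + 760) - (-54 + 60 + I*√6) = √1246 - (6 + I*√6) = √1246 + (-6 - I*√6) = -6 + √1246 - I*√6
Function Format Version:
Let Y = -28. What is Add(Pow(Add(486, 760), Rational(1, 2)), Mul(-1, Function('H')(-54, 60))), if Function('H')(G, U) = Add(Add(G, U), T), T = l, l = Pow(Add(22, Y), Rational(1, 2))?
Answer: Add(-6, Pow(1246, Rational(1, 2)), Mul(-1, I, Pow(6, Rational(1, 2)))) ≈ Add(29.299, Mul(-2.4495, I))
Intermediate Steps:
l = Mul(I, Pow(6, Rational(1, 2))) (l = Pow(Add(22, -28), Rational(1, 2)) = Pow(-6, Rational(1, 2)) = Mul(I, Pow(6, Rational(1, 2))) ≈ Mul(2.4495, I))
T = Mul(I, Pow(6, Rational(1, 2))) ≈ Mul(2.4495, I)
Function('H')(G, U) = Add(G, U, Mul(I, Pow(6, Rational(1, 2)))) (Function('H')(G, U) = Add(Add(G, U), Mul(I, Pow(6, Rational(1, 2)))) = Add(G, U, Mul(I, Pow(6, Rational(1, 2)))))
Add(Pow(Add(486, 760), Rational(1, 2)), Mul(-1, Function('H')(-54, 60))) = Add(Pow(Add(486, 760), Rational(1, 2)), Mul(-1, Add(-54, 60, Mul(I, Pow(6, Rational(1, 2)))))) = Add(Pow(1246, Rational(1, 2)), Mul(-1, Add(6, Mul(I, Pow(6, Rational(1, 2)))))) = Add(Pow(1246, Rational(1, 2)), Add(-6, Mul(-1, I, Pow(6, Rational(1, 2))))) = Add(-6, Pow(1246, Rational(1, 2)), Mul(-1, I, Pow(6, Rational(1, 2))))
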